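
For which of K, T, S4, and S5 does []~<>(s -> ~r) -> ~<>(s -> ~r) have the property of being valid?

K-tableau for the negation ~([]~<>(s -> ~r) -> ~<>(s -> ~r)):
1. ~([]~<>(s -> ~r) -> ~<>(s -> ~r)), 0
2. []~<>(s -> ~r), 0
3. <>(s -> ~r), 0
4. s -> ~r, 1
5. ~<>(s -> ~r), 1
6. ~r, 1
Accessibility: 0R1
Complete open branch: countermodel on a K-frame, so not valid in K.
T-tableau for the negation ~([]~<>(s -> ~r) -> ~<>(s -> ~r)):
1. ~([]~<>(s -> ~r) -> ~<>(s -> ~r)), 0
2. []~<>(s -> ~r), 0
3. <>(s -> ~r), 0
4. ~<>(s -> ~r), 0
5. ~(s -> ~r), 0
6. s, 0
7. r, 0
8. s -> ~r, 1
9. ~<>(s -> ~r), 1
10. ~(s -> ~r), 1
11. s, 1
12. r, 1
13. ~r, 1
Accessibility: 0R0, 0R1, 1R1
Branch closes: r and ~r both at 1.
Every branch closes (one shown): valid in T, hence also in S4, S5 (every theorem of T is a theorem of S4 and S5).

T, S4, S5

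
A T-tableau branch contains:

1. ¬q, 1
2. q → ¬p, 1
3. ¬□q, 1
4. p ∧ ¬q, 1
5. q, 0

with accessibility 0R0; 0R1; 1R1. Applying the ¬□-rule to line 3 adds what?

a fresh world 2 with 1R2, and ¬q at 2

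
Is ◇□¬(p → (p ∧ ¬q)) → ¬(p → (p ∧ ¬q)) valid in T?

Tableau for the negation ¬(◇□¬(p → (p ∧ ¬q)) → ¬(p → (p ∧ ¬q))):
1. ¬(◇□¬(p → (p ∧ ¬q)) → ¬(p → (p ∧ ¬q))), u
2. ◇□¬(p → (p ∧ ¬q)), u   [¬→-rule on 1]
3. p → (p ∧ ¬q), u   [¬→-rule on 1]
4. p ∧ ¬q, u   [→-rule on 3 (branches; this branch)]
5. p, u   [∧-rule on 4]
6. ¬q, u   [∧-rule on 4]
7. □¬(p → (p ∧ ¬q)), v   [◇-rule on 2: fresh world v, uRv]
8. ¬(p → (p ∧ ¬q)), v   [□-rule on 7 via vRv]
9. p, v   [¬→-rule on 8]
10. ¬(p ∧ ¬q), v   [¬→-rule on 8]
11. q, v   [¬∧-rule on 10 (branches; this branch)]
Accessibility: uRu, uRv, vRv
The negation has an open branch (countermodel exists).

No, not valid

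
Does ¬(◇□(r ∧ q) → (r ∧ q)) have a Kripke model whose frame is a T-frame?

1. ¬(◇□(r ∧ q) → (r ∧ q)), w0
2. ◇□(r ∧ q), w0
3. ¬(r ∧ q), w0
4. ¬q, w0
5. □(r ∧ q), w1
6. r ∧ q, w1
7. r, w1
8. q, w1
Accessibility: w0Rw0, w0Rw1, w1Rw1

Satisfiable (open branch found)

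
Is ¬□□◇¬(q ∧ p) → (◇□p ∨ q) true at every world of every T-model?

Tableau for the negation ¬(¬□□◇¬(q ∧ p) → (◇□p ∨ q)):
1. ¬(¬□□◇¬(q ∧ p) → (◇□p ∨ q)), u
2. ¬□□◇¬(q ∧ p), u
3. ¬(◇□p ∨ q), u
4. ¬◇□p, u
5. ¬q, u
6. ¬□p, u
7. ¬□◇¬(q ∧ p), v
8. ¬□p, v
9. ¬p, w
10. ¬□p, w
11. ¬◇¬(q ∧ p), x
12. q ∧ p, x
13. q, x
14. p, x
15. ¬p, y
16. ¬p, z
Accessibility: uRu, uRv, uRw, vRv, vRx, vRy, wRw, wRz, xRx, yRy, zRz
The negation has an open branch (countermodel exists).

Not valid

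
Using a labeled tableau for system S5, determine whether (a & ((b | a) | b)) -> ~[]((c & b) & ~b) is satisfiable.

Yes, satisfiable

1. (a & ((b | a) | b)) -> ~[]((c & b) & ~b), u
2. ~[]((c & b) & ~b), u   [->-rule on 1 (branches; this branch)]
3. ~((c & b) & ~b), v   [~[]-rule on 2: fresh world v, uRv]
4. b, v   [~&-rule on 3 (branches; this branch)]
Accessibility: uRu, uRv, vRu, vRv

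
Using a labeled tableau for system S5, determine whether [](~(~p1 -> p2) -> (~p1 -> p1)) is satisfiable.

Satisfiable

1. [](~(~p1 -> p2) -> (~p1 -> p1)), 0
2. ~(~p1 -> p2) -> (~p1 -> p1), 0
3. ~p1 -> p1, 0
4. p1, 0
Accessibility: 0R0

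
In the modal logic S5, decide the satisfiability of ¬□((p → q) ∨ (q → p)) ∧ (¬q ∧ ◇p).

Unsatisfiable (every branch closes)

1. ¬□((p → q) ∨ (q → p)) ∧ (¬q ∧ ◇p), u
2. ¬□((p → q) ∨ (q → p)), u   [∧-rule on 1]
3. ¬q ∧ ◇p, u   [∧-rule on 1]
4. ¬q, u   [∧-rule on 3]
5. ◇p, u   [∧-rule on 3]
6. ¬((p → q) ∨ (q → p)), v   [¬□-rule on 2: fresh world v, uRv]
7. ¬(p → q), v   [¬∨-rule on 6]
8. ¬(q → p), v   [¬∨-rule on 6]
9. p, v   [¬→-rule on 7]
10. ¬q, v   [¬→-rule on 7]
11. q, v   [¬→-rule on 8]
12. ¬p, v   [¬→-rule on 8]
Accessibility: uRu, uRv, vRu, vRv
Branch closes: q and ¬q both at v.
Every branch closes; the branch above is one of them.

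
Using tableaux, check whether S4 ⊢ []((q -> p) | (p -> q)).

Tableau for the negation ~[]((q -> p) | (p -> q)):
1. ~[]((q -> p) | (p -> q)), w0
2. ~((q -> p) | (p -> q)), w1
3. ~(q -> p), w1
4. ~(p -> q), w1
5. q, w1
6. ~p, w1
7. p, w1
8. ~q, w1
Accessibility: w0Rw0, w0Rw1, w1Rw1
Branch closes: p and ~p both at w1.
Every branch of the negation's tableau closes; the branch above is one of them.

Yes, valid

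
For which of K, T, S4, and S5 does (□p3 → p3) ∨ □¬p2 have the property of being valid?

T, S4, S5

T-tableau for the negation ¬((□p3 → p3) ∨ □¬p2):
1. ¬((□p3 → p3) ∨ □¬p2), w0
2. ¬(□p3 → p3), w0
3. ¬□¬p2, w0
4. □p3, w0
5. ¬p3, w0
6. p3, w0
Accessibility: w0Rw0
Branch closes: p3 and ¬p3 both at w0.
Every branch closes (one shown): valid in T, hence also in S4, S5 (every theorem of T is a theorem of S4 and S5).
K-tableau for the negation ¬((□p3 → p3) ∨ □¬p2):
1. ¬((□p3 → p3) ∨ □¬p2), w0
2. ¬(□p3 → p3), w0
3. ¬□¬p2, w0
4. □p3, w0
5. ¬p3, w0
6. p2, w1
7. p3, w1
Accessibility: w0Rw1
Complete open branch: countermodel on a K-frame, so not valid in K.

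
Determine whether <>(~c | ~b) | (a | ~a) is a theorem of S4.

Valid in S4

Tableau for the negation ~(<>(~c | ~b) | (a | ~a)):
1. ~(<>(~c | ~b) | (a | ~a)), 0
2. ~<>(~c | ~b), 0
3. ~(a | ~a), 0
4. ~a, 0
5. a, 0
Accessibility: 0R0
Branch closes: a and ~a both at 0.
Every branch of the negation's tableau closes; the branch above is one of them.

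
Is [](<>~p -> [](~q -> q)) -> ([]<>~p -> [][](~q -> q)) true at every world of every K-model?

Tableau for the negation ~([](<>~p -> [](~q -> q)) -> ([]<>~p -> [][](~q -> q))):
1. ~([](<>~p -> [](~q -> q)) -> ([]<>~p -> [][](~q -> q))), w0
2. [](<>~p -> [](~q -> q)), w0
3. ~([]<>~p -> [][](~q -> q)), w0
4. []<>~p, w0
5. ~[][](~q -> q), w0
6. ~[](~q -> q), w1
7. <>~p -> [](~q -> q), w1
8. <>~p, w1
9. ~<>~p, w1
10. ~(~q -> q), w2
11. ~q, w2
12. p, w2
13. ~p, w3
14. p, w3
Accessibility: w0Rw1, w1Rw2, w1Rw3
Branch closes: p and ~p both at w3.
All branches of the negation close; one closing branch shown above.

Valid in K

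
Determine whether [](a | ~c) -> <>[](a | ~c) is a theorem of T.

Valid

Tableau for the negation ~([](a | ~c) -> <>[](a | ~c)):
1. ~([](a | ~c) -> <>[](a | ~c)), 0
2. [](a | ~c), 0   [~->-rule on 1]
3. ~<>[](a | ~c), 0   [~->-rule on 1]
4. a | ~c, 0   [[]-rule on 2 via 0R0]
5. ~[](a | ~c), 0   [~<>-rule on 3 via 0R0]
6. ~c, 0   [|-rule on 4 (branches; this branch)]
7. ~(a | ~c), 1   [~[]-rule on 5: fresh world 1, 0R1]
8. ~a, 1   [~|-rule on 7]
9. c, 1   [~|-rule on 7]
10. a | ~c, 1   [[]-rule on 2 via 0R1]
11. ~[](a | ~c), 1   [~<>-rule on 3 via 0R1]
12. ~c, 1   [|-rule on 10 (branches; this branch)]
Accessibility: 0R0, 0R1, 1R1
Branch closes: c and ~c both at 1.
All branches of the negation close; one closing branch shown above.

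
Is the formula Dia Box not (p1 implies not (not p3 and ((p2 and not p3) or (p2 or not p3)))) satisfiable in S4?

Yes, satisfiable

1. Dia Box not (p1 implies not (not p3 and ((p2 and not p3) or (p2 or not p3)))), u
2. Box not (p1 implies not (not p3 and ((p2 and not p3) or (p2 or not p3)))), v
3. not (p1 implies not (not p3 and ((p2 and not p3) or (p2 or not p3)))), v
4. p1, v
5. not p3 and ((p2 and not p3) or (p2 or not p3)), v
6. not p3, v
7. (p2 and not p3) or (p2 or not p3), v
8. p2 or not p3, v
Accessibility: uRu, uRv, vRv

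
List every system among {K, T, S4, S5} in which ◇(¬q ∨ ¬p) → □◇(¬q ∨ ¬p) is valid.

S5

S4-tableau for the negation ¬(◇(¬q ∨ ¬p) → □◇(¬q ∨ ¬p)):
1. ¬(◇(¬q ∨ ¬p) → □◇(¬q ∨ ¬p)), w0
2. ◇(¬q ∨ ¬p), w0
3. ¬□◇(¬q ∨ ¬p), w0
4. ¬q ∨ ¬p, w1
5. ¬p, w1
6. ¬◇(¬q ∨ ¬p), w2
7. ¬(¬q ∨ ¬p), w2
8. q, w2
9. p, w2
Accessibility: w0Rw0, w0Rw1, w0Rw2, w1Rw1, w2Rw2
Complete open branch: countermodel on an S4-frame, so not valid in S4, nor in K, T (the same frame is also a K-frame and a T-frame).
S5-tableau for the negation ¬(◇(¬q ∨ ¬p) → □◇(¬q ∨ ¬p)):
1. ¬(◇(¬q ∨ ¬p) → □◇(¬q ∨ ¬p)), w0
2. ◇(¬q ∨ ¬p), w0
3. ¬□◇(¬q ∨ ¬p), w0
4. ¬q ∨ ¬p, w1
5. ¬p, w1
6. ¬◇(¬q ∨ ¬p), w2
7. ¬(¬q ∨ ¬p), w0
8. q, w0
9. p, w0
10. ¬(¬q ∨ ¬p), w1
11. q, w1
12. p, w1
Accessibility: w0Rw0, w0Rw1, w0Rw2, w1Rw0, w1Rw1, w1Rw2, w2Rw0, w2Rw1, w2Rw2
Branch closes: p and ¬p both at w1.
Every branch closes (one shown): valid in S5.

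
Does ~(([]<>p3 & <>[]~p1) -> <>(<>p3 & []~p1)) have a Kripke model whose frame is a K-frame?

Unsatisfiable

1. ~(([]<>p3 & <>[]~p1) -> <>(<>p3 & []~p1)), 0
2. []<>p3 & <>[]~p1, 0   [~->-rule on 1]
3. ~<>(<>p3 & []~p1), 0   [~->-rule on 1]
4. []<>p3, 0   [&-rule on 2]
5. <>[]~p1, 0   [&-rule on 2]
6. []~p1, 1   [<>-rule on 5: fresh world 1, 0R1]
7. ~(<>p3 & []~p1), 1   [~<>-rule on 3 via 0R1]
8. <>p3, 1   [[]-rule on 4 via 0R1]
9. ~[]~p1, 1   [~&-rule on 7 (branches; this branch)]
10. p3, 2   [<>-rule on 8: fresh world 2, 1R2]
11. ~p1, 2   [[]-rule on 6 via 1R2]
12. p1, 3   [~[]-rule on 9: fresh world 3, 1R3]
13. ~p1, 3   [[]-rule on 6 via 1R3]
Accessibility: 0R1, 1R2, 1R3
Branch closes: p1 and ~p1 both at 3.
Every branch closes; the branch above is one of them.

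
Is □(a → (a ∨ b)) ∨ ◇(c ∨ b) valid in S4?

Tableau for the negation ¬(□(a → (a ∨ b)) ∨ ◇(c ∨ b)):
1. ¬(□(a → (a ∨ b)) ∨ ◇(c ∨ b)), 0
2. ¬□(a → (a ∨ b)), 0   [¬∨-rule on 1]
3. ¬◇(c ∨ b), 0   [¬∨-rule on 1]
4. ¬(c ∨ b), 0   [¬◇-rule on 3 via 0R0]
5. ¬c, 0   [¬∨-rule on 4]
6. ¬b, 0   [¬∨-rule on 4]
7. ¬(a → (a ∨ b)), 1   [¬□-rule on 2: fresh world 1, 0R1]
8. a, 1   [¬→-rule on 7]
9. ¬(a ∨ b), 1   [¬→-rule on 7]
10. ¬a, 1   [¬∨-rule on 9]
11. ¬b, 1   [¬∨-rule on 9]
Accessibility: 0R0, 0R1, 1R1
Branch closes: a and ¬a both at 1.
All branches of the negation close; one closing branch shown above.

Valid in S4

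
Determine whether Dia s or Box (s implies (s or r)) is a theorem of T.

Valid in T

Tableau for the negation not (Dia s or Box (s implies (s or r))):
1. not (Dia s or Box (s implies (s or r))), 0
2. not Dia s, 0
3. not Box (s implies (s or r)), 0
4. not s, 0
5. not (s implies (s or r)), 1
6. s, 1
7. not (s or r), 1
8. not s, 1
9. not r, 1
Accessibility: 0R0, 0R1, 1R1
Branch closes: s and not s both at 1.
Every branch of the negation's tableau closes; the branch above is one of them.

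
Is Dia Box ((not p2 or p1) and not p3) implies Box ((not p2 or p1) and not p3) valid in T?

Tableau for the negation not (Dia Box ((not p2 or p1) and not p3) implies Box ((not p2 or p1) and not p3)):
1. not (Dia Box ((not p2 or p1) and not p3) implies Box ((not p2 or p1) and not p3)), w0
2. Dia Box ((not p2 or p1) and not p3), w0
3. not Box ((not p2 or p1) and not p3), w0
4. Box ((not p2 or p1) and not p3), w1
5. (not p2 or p1) and not p3, w1
6. not p2 or p1, w1
7. not p3, w1
8. p1, w1
9. not ((not p2 or p1) and not p3), w2
10. p3, w2
Accessibility: w0Rw0, w0Rw1, w0Rw2, w1Rw1, w2Rw2
The negation has an open branch (countermodel exists).

Not valid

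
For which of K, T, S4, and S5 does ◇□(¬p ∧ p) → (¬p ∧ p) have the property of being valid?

K-tableau for the negation ¬(◇□(¬p ∧ p) → (¬p ∧ p)):
1. ¬(◇□(¬p ∧ p) → (¬p ∧ p)), w0
2. ◇□(¬p ∧ p), w0   [¬→-rule on 1]
3. ¬(¬p ∧ p), w0   [¬→-rule on 1]
4. ¬p, w0   [¬∧-rule on 3 (branches; this branch)]
5. □(¬p ∧ p), w1   [◇-rule on 2: fresh world w1, w0Rw1]
Accessibility: w0Rw1
Complete open branch: countermodel on a K-frame, so not valid in K.
T-tableau for the negation ¬(◇□(¬p ∧ p) → (¬p ∧ p)):
1. ¬(◇□(¬p ∧ p) → (¬p ∧ p)), w0
2. ◇□(¬p ∧ p), w0   [¬→-rule on 1]
3. ¬(¬p ∧ p), w0   [¬→-rule on 1]
4. ¬p, w0   [¬∧-rule on 3 (branches; this branch)]
5. □(¬p ∧ p), w1   [◇-rule on 2: fresh world w1, w0Rw1]
6. ¬p ∧ p, w1   [□-rule on 5 via w1Rw1]
7. ¬p, w1   [∧-rule on 6]
8. p, w1   [∧-rule on 6]
Accessibility: w0Rw0, w0Rw1, w1Rw1
Branch closes: p and ¬p both at w1.
Every branch closes (one shown): valid in T, hence also in S4, S5 (every theorem of T is a theorem of S4 and S5).

T, S4, S5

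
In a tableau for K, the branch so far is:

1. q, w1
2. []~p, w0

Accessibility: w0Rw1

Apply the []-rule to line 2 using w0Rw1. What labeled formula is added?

~p, w1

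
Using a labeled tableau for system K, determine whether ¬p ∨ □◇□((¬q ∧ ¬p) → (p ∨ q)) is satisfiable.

Yes, satisfiable

1. ¬p ∨ □◇□((¬q ∧ ¬p) → (p ∨ q)), u
2. □◇□((¬q ∧ ¬p) → (p ∨ q)), u   [∨-rule on 1 (branches; this branch)]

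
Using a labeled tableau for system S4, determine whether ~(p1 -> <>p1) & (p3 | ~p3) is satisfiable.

1. ~(p1 -> <>p1) & (p3 | ~p3), 0
2. ~(p1 -> <>p1), 0   [&-rule on 1]
3. p3 | ~p3, 0   [&-rule on 1]
4. p1, 0   [~->-rule on 2]
5. ~<>p1, 0   [~->-rule on 2]
6. ~p1, 0   [~<>-rule on 5 via 0R0]
Accessibility: 0R0
Branch closes: p1 and ~p1 both at 0.
Every branch closes; the branch above is one of them.

No, unsatisfiable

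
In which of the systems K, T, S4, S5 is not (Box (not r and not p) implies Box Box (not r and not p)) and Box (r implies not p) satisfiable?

K, T

T-tableau for the formula:
1. not (Box (not r and not p) implies Box Box (not r and not p)) and Box (r implies not p), u
2. not (Box (not r and not p) implies Box Box (not r and not p)), u   [and-rule on 1]
3. Box (r implies not p), u   [and-rule on 1]
4. Box (not r and not p), u   [neg-implies-rule on 2]
5. not Box Box (not r and not p), u   [neg-implies-rule on 2]
6. r implies not p, u   [Box-rule on 3 via uRu]
7. not r and not p, u   [Box-rule on 4 via uRu]
8. not r, u   [and-rule on 7]
9. not p, u   [and-rule on 7]
10. not Box (not r and not p), v   [neg-Box-rule on 5: fresh world v, uRv]
11. r implies not p, v   [Box-rule on 3 via uRv]
12. not r and not p, v   [Box-rule on 4 via uRv]
13. not r, v   [and-rule on 12]
14. not p, v   [and-rule on 12]
15. not (not r and not p), w   [neg-Box-rule on 10: fresh world w, vRw]
16. p, w   [neg-and-rule on 15 (branches; this branch)]
Accessibility: uRu, uRv, vRv, vRw, wRw
Complete open branch: satisfiable in T, hence also in K (this T-model is also a K-model).
S4-tableau for the formula:
1. not (Box (not r and not p) implies Box Box (not r and not p)) and Box (r implies not p), u
2. not (Box (not r and not p) implies Box Box (not r and not p)), u   [and-rule on 1]
3. Box (r implies not p), u   [and-rule on 1]
4. Box (not r and not p), u   [neg-implies-rule on 2]
5. not Box Box (not r and not p), u   [neg-implies-rule on 2]
6. r implies not p, u   [Box-rule on 3 via uRu]
7. not r and not p, u   [Box-rule on 4 via uRu]
8. not r, u   [and-rule on 7]
9. not p, u   [and-rule on 7]
10. not Box (not r and not p), v   [neg-Box-rule on 5: fresh world v, uRv]
11. r implies not p, v   [Box-rule on 3 via uRv]
12. not r and not p, v   [Box-rule on 4 via uRv]
13. not r, v   [and-rule on 12]
14. not p, v   [and-rule on 12]
15. not (not r and not p), w   [neg-Box-rule on 10: fresh world w, vRw]
16. r implies not p, w   [Box-rule on 3 via uRw]
17. not r and not p, w   [Box-rule on 4 via uRw]
18. not r, w   [and-rule on 17]
19. not p, w   [and-rule on 17]
20. p, w   [neg-and-rule on 15 (branches; this branch)]
Accessibility: uRu, uRv, uRw, vRv, vRw, wRw
Branch closes: p and not p both at w.
Every branch closes (one shown): unsatisfiable in S4, hence also in S5 (every S5-frame is an S4-frame).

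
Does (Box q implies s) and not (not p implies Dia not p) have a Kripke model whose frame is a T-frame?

Unsatisfiable

1. (Box q implies s) and not (not p implies Dia not p), u
2. Box q implies s, u   [and-rule on 1]
3. not (not p implies Dia not p), u   [and-rule on 1]
4. not p, u   [neg-implies-rule on 3]
5. not Dia not p, u   [neg-implies-rule on 3]
6. p, u   [neg-Dia-rule on 5 via uRu]
Accessibility: uRu
Branch closes: p and not p both at u.
Every branch closes; the branch above is one of them.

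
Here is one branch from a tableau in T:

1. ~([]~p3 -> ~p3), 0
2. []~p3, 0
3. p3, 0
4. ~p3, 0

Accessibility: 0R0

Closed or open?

Closed

Both p3 and ~p3 appear at 0.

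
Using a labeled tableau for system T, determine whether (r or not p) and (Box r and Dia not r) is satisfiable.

Unsatisfiable

1. (r or not p) and (Box r and Dia not r), 0
2. r or not p, 0
3. Box r and Dia not r, 0
4. Box r, 0
5. Dia not r, 0
6. r, 0
7. not p, 0
8. not r, 1
9. r, 1
Accessibility: 0R0, 0R1, 1R1
Branch closes: r and not r both at 1.
All branches of the tableau close; one closing branch shown above.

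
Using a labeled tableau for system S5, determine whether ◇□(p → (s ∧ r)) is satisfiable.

Satisfiable

1. ◇□(p → (s ∧ r)), w0
2. □(p → (s ∧ r)), w1   [◇-rule on 1: fresh world w1, w0Rw1]
3. p → (s ∧ r), w0   [□-rule on 2 via w1Rw0]
4. p → (s ∧ r), w1   [□-rule on 2 via w1Rw1]
5. s ∧ r, w0   [→-rule on 3 (branches; this branch)]
6. s, w0   [∧-rule on 5]
7. r, w0   [∧-rule on 5]
8. s ∧ r, w1   [→-rule on 4 (branches; this branch)]
9. s, w1   [∧-rule on 8]
10. r, w1   [∧-rule on 8]
Accessibility: w0Rw0, w0Rw1, w1Rw0, w1Rw1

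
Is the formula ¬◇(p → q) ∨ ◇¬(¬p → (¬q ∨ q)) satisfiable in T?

Satisfiable

1. ¬◇(p → q) ∨ ◇¬(¬p → (¬q ∨ q)), 0
2. ¬◇(p → q), 0
3. ¬(p → q), 0
4. p, 0
5. ¬q, 0
Accessibility: 0R0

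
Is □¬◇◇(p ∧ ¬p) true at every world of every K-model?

Valid in K

Tableau for the negation ¬□¬◇◇(p ∧ ¬p):
1. ¬□¬◇◇(p ∧ ¬p), w0
2. ◇◇(p ∧ ¬p), w1
3. ◇(p ∧ ¬p), w2
4. p ∧ ¬p, w3
5. p, w3
6. ¬p, w3
Accessibility: w0Rw1, w1Rw2, w2Rw3
Branch closes: p and ¬p both at w3.
Every branch of the negation's tableau closes; the branch above is one of them.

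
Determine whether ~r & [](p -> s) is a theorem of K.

Tableau for the negation ~(~r & [](p -> s)):
1. ~(~r & [](p -> s)), 0
2. ~[](p -> s), 0   [~&-rule on 1 (branches; this branch)]
3. ~(p -> s), 1   [~[]-rule on 2: fresh world 1, 0R1]
4. p, 1   [~->-rule on 3]
5. ~s, 1   [~->-rule on 3]
Accessibility: 0R1
The negation has an open branch (countermodel exists).

Invalid (countermodel exists)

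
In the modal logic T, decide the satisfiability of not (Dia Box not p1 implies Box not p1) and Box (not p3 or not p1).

Satisfiable

1. not (Dia Box not p1 implies Box not p1) and Box (not p3 or not p1), 0
2. not (Dia Box not p1 implies Box not p1), 0
3. Box (not p3 or not p1), 0
4. Dia Box not p1, 0
5. not Box not p1, 0
6. not p3 or not p1, 0
7. not p1, 0
8. Box not p1, 1
9. not p3 or not p1, 1
10. not p1, 1
11. p1, 2
12. not p3 or not p1, 2
13. not p3, 2
Accessibility: 0R0, 0R1, 0R2, 1R1, 2R2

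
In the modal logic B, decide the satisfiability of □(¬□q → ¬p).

Satisfiable

1. □(¬□q → ¬p), u
2. ¬□q → ¬p, u
3. ¬p, u
Accessibility: uRu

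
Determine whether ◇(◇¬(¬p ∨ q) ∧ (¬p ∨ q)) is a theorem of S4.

Not valid

Tableau for the negation ¬◇(◇¬(¬p ∨ q) ∧ (¬p ∨ q)):
1. ¬◇(◇¬(¬p ∨ q) ∧ (¬p ∨ q)), 0
2. ¬(◇¬(¬p ∨ q) ∧ (¬p ∨ q)), 0
3. ¬(¬p ∨ q), 0
4. p, 0
5. ¬q, 0
Accessibility: 0R0
The negation has an open branch (countermodel exists).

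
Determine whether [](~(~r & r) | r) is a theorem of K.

Tableau for the negation ~[](~(~r & r) | r):
1. ~[](~(~r & r) | r), u
2. ~(~(~r & r) | r), v   [~[]-rule on 1: fresh world v, uRv]
3. ~r & r, v   [~|-rule on 2]
4. ~r, v   [~|-rule on 2]
5. r, v   [&-rule on 3]
Accessibility: uRv
Branch closes: r and ~r both at v.
All branches of the negation close; one closing branch shown above.

Valid in K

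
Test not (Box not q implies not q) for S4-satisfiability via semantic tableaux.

Unsatisfiable (every branch closes)

1. not (Box not q implies not q), 0
2. Box not q, 0   [neg-implies-rule on 1]
3. q, 0   [neg-implies-rule on 1]
4. not q, 0   [Box-rule on 2 via 0R0]
Accessibility: 0R0
Branch closes: q and not q both at 0.
Every branch closes; the branch above is one of them.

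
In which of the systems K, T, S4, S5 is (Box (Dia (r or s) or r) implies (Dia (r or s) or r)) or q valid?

T-tableau for the negation not ((Box (Dia (r or s) or r) implies (Dia (r or s) or r)) or q):
1. not ((Box (Dia (r or s) or r) implies (Dia (r or s) or r)) or q), 0
2. not (Box (Dia (r or s) or r) implies (Dia (r or s) or r)), 0   [neg-or-rule on 1]
3. not q, 0   [neg-or-rule on 1]
4. Box (Dia (r or s) or r), 0   [neg-implies-rule on 2]
5. not (Dia (r or s) or r), 0   [neg-implies-rule on 2]
6. not Dia (r or s), 0   [neg-or-rule on 5]
7. not r, 0   [neg-or-rule on 5]
8. Dia (r or s) or r, 0   [Box-rule on 4 via 0R0]
9. not (r or s), 0   [neg-Dia-rule on 6 via 0R0]
10. not s, 0   [neg-or-rule on 9]
11. Dia (r or s), 0   [or-rule on 8 (branches; this branch)]
12. r or s, 1   [Dia-rule on 11: fresh world 1, 0R1]
13. Dia (r or s) or r, 1   [Box-rule on 4 via 0R1]
14. not (r or s), 1   [neg-Dia-rule on 6 via 0R1]
15. not r, 1   [neg-or-rule on 14]
16. not s, 1   [neg-or-rule on 14]
17. s, 1   [or-rule on 12 (branches; this branch)]
Accessibility: 0R0, 0R1, 1R1
Branch closes: s and not s both at 1.
Every branch closes (one shown): valid in T, hence also in S4, S5 (every theorem of T is a theorem of S4 and S5).
K-tableau for the negation not ((Box (Dia (r or s) or r) implies (Dia (r or s) or r)) or q):
1. not ((Box (Dia (r or s) or r) implies (Dia (r or s) or r)) or q), 0
2. not (Box (Dia (r or s) or r) implies (Dia (r or s) or r)), 0   [neg-or-rule on 1]
3. not q, 0   [neg-or-rule on 1]
4. Box (Dia (r or s) or r), 0   [neg-implies-rule on 2]
5. not (Dia (r or s) or r), 0   [neg-implies-rule on 2]
6. not Dia (r or s), 0   [neg-or-rule on 5]
7. not r, 0   [neg-or-rule on 5]
Complete open branch: countermodel on a K-frame, so not valid in K.

T, S4, S5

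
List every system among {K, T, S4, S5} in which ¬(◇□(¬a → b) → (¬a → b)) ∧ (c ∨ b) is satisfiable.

S4-tableau for the formula:
1. ¬(◇□(¬a → b) → (¬a → b)) ∧ (c ∨ b), 0
2. ¬(◇□(¬a → b) → (¬a → b)), 0   [∧-rule on 1]
3. c ∨ b, 0   [∧-rule on 1]
4. ◇□(¬a → b), 0   [¬→-rule on 2]
5. ¬(¬a → b), 0   [¬→-rule on 2]
6. ¬a, 0   [¬→-rule on 5]
7. ¬b, 0   [¬→-rule on 5]
8. c, 0   [∨-rule on 3 (branches; this branch)]
9. □(¬a → b), 1   [◇-rule on 4: fresh world 1, 0R1]
10. ¬a → b, 1   [□-rule on 9 via 1R1]
11. b, 1   [→-rule on 10 (branches; this branch)]
Accessibility: 0R0, 0R1, 1R1
Complete open branch: satisfiable in S4, hence also in K, T (this S4-model is also a K-model and a T-model).
S5-tableau for the formula:
1. ¬(◇□(¬a → b) → (¬a → b)) ∧ (c ∨ b), 0
2. ¬(◇□(¬a → b) → (¬a → b)), 0   [∧-rule on 1]
3. c ∨ b, 0   [∧-rule on 1]
4. ◇□(¬a → b), 0   [¬→-rule on 2]
5. ¬(¬a → b), 0   [¬→-rule on 2]
6. ¬a, 0   [¬→-rule on 5]
7. ¬b, 0   [¬→-rule on 5]
8. c, 0   [∨-rule on 3 (branches; this branch)]
9. □(¬a → b), 1   [◇-rule on 4: fresh world 1, 0R1]
10. ¬a → b, 0   [□-rule on 9 via 1R0]
11. ¬a → b, 1   [□-rule on 9 via 1R1]
12. b, 0   [→-rule on 10 (branches; this branch)]
Accessibility: 0R0, 0R1, 1R0, 1R1
Branch closes: b and ¬b both at 0.
Every branch closes (one shown): unsatisfiable in S5.

K, T, S4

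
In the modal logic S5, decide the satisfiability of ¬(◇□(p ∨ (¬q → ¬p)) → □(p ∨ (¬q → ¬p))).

1. ¬(◇□(p ∨ (¬q → ¬p)) → □(p ∨ (¬q → ¬p))), 0
2. ◇□(p ∨ (¬q → ¬p)), 0   [¬→-rule on 1]
3. ¬□(p ∨ (¬q → ¬p)), 0   [¬→-rule on 1]
4. □(p ∨ (¬q → ¬p)), 1   [◇-rule on 2: fresh world 1, 0R1]
5. p ∨ (¬q → ¬p), 0   [□-rule on 4 via 1R0]
6. p ∨ (¬q → ¬p), 1   [□-rule on 4 via 1R1]
7. ¬q → ¬p, 0   [∨-rule on 5 (branches; this branch)]
8. ¬q → ¬p, 1   [∨-rule on 6 (branches; this branch)]
9. ¬p, 0   [→-rule on 7 (branches; this branch)]
10. ¬p, 1   [→-rule on 8 (branches; this branch)]
11. ¬(p ∨ (¬q → ¬p)), 2   [¬□-rule on 3: fresh world 2, 0R2]
12. ¬p, 2   [¬∨-rule on 11]
13. ¬(¬q → ¬p), 2   [¬∨-rule on 11]
14. ¬q, 2   [¬→-rule on 13]
15. p, 2   [¬→-rule on 13]
Accessibility: 0R0, 0R1, 0R2, 1R0, 1R1, 1R2, 2R0, 2R1, 2R2
Branch closes: p and ¬p both at 2.
(One branch shown.) All branches close.

No, unsatisfiable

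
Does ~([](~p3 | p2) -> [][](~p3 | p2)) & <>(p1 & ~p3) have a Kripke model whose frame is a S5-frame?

1. ~([](~p3 | p2) -> [][](~p3 | p2)) & <>(p1 & ~p3), w0
2. ~([](~p3 | p2) -> [][](~p3 | p2)), w0   [&-rule on 1]
3. <>(p1 & ~p3), w0   [&-rule on 1]
4. [](~p3 | p2), w0   [~->-rule on 2]
5. ~[][](~p3 | p2), w0   [~->-rule on 2]
6. ~p3 | p2, w0   [[]-rule on 4 via w0Rw0]
7. p2, w0   [|-rule on 6 (branches; this branch)]
8. p1 & ~p3, w1   [<>-rule on 3: fresh world w1, w0Rw1]
9. p1, w1   [&-rule on 8]
10. ~p3, w1   [&-rule on 8]
11. ~p3 | p2, w1   [[]-rule on 4 via w0Rw1]
12. p2, w1   [|-rule on 11 (branches; this branch)]
13. ~[](~p3 | p2), w2   [~[]-rule on 5: fresh world w2, w0Rw2]
14. ~p3 | p2, w2   [[]-rule on 4 via w0Rw2]
15. p2, w2   [|-rule on 14 (branches; this branch)]
16. ~(~p3 | p2), w3   [~[]-rule on 13: fresh world w3, w2Rw3]
17. p3, w3   [~|-rule on 16]
18. ~p2, w3   [~|-rule on 16]
19. ~p3 | p2, w3   [[]-rule on 4 via w0Rw3]
20. p2, w3   [|-rule on 19 (branches; this branch)]
Accessibility: w0Rw0, w0Rw1, w0Rw2, w0Rw3, w1Rw0, w1Rw1, w1Rw2, w1Rw3, w2Rw0, w2Rw1, w2Rw2, w2Rw3, w3Rw0, w3Rw1, w3Rw2, w3Rw3
Branch closes: p2 and ~p2 both at w3.
Every branch closes; the branch above is one of them.

Unsatisfiable (every branch closes)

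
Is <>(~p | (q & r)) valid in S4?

No, not valid

Tableau for the negation ~<>(~p | (q & r)):
1. ~<>(~p | (q & r)), 0
2. ~(~p | (q & r)), 0
3. p, 0
4. ~(q & r), 0
5. ~r, 0
Accessibility: 0R0
The negation has an open branch (countermodel exists).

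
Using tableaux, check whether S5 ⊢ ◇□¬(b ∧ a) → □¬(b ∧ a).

Valid

Tableau for the negation ¬(◇□¬(b ∧ a) → □¬(b ∧ a)):
1. ¬(◇□¬(b ∧ a) → □¬(b ∧ a)), u
2. ◇□¬(b ∧ a), u   [¬→-rule on 1]
3. ¬□¬(b ∧ a), u   [¬→-rule on 1]
4. □¬(b ∧ a), v   [◇-rule on 2: fresh world v, uRv]
5. ¬(b ∧ a), u   [□-rule on 4 via vRu]
6. ¬(b ∧ a), v   [□-rule on 4 via vRv]
7. ¬a, u   [¬∧-rule on 5 (branches; this branch)]
8. ¬a, v   [¬∧-rule on 6 (branches; this branch)]
9. b ∧ a, w   [¬□-rule on 3: fresh world w, uRw]
10. b, w   [∧-rule on 9]
11. a, w   [∧-rule on 9]
12. ¬(b ∧ a), w   [□-rule on 4 via vRw]
13. ¬a, w   [¬∧-rule on 12 (branches; this branch)]
Accessibility: uRu, uRv, uRw, vRu, vRv, vRw, wRu, wRv, wRw
Branch closes: a and ¬a both at w.
Every branch of the negation's tableau closes; the branch above is one of them.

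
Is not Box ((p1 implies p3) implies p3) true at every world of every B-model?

Tableau for the negation Box ((p1 implies p3) implies p3):
1. Box ((p1 implies p3) implies p3), 0
2. (p1 implies p3) implies p3, 0
3. p3, 0
Accessibility: 0R0
The negation has an open branch (countermodel exists).

No, not valid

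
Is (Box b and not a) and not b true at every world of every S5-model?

Invalid (countermodel exists)

Tableau for the negation not ((Box b and not a) and not b):
1. not ((Box b and not a) and not b), 0
2. b, 0
Accessibility: 0R0
The negation has an open branch (countermodel exists).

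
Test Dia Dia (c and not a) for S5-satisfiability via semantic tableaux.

Yes, satisfiable

1. Dia Dia (c and not a), 0
2. Dia (c and not a), 1
3. c and not a, 2
4. c, 2
5. not a, 2
Accessibility: 0R0, 0R1, 0R2, 1R0, 1R1, 1R2, 2R0, 2R1, 2R2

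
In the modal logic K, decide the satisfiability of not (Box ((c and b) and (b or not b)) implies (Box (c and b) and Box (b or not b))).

1. not (Box ((c and b) and (b or not b)) implies (Box (c and b) and Box (b or not b))), u
2. Box ((c and b) and (b or not b)), u   [neg-implies-rule on 1]
3. not (Box (c and b) and Box (b or not b)), u   [neg-implies-rule on 1]
4. not Box (c and b), u   [neg-and-rule on 3 (branches; this branch)]
5. not (c and b), v   [neg-Box-rule on 4: fresh world v, uRv]
6. (c and b) and (b or not b), v   [Box-rule on 2 via uRv]
7. c and b, v   [and-rule on 6]
8. b or not b, v   [and-rule on 6]
9. c, v   [and-rule on 7]
10. b, v   [and-rule on 7]
11. not b, v   [neg-and-rule on 5 (branches; this branch)]
Accessibility: uRv
Branch closes: b and not b both at v.
Every branch closes; the branch above is one of them.

Unsatisfiable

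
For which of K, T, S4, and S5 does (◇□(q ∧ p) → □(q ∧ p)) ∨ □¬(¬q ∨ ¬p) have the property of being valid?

S4-tableau for the negation ¬((◇□(q ∧ p) → □(q ∧ p)) ∨ □¬(¬q ∨ ¬p)):
1. ¬((◇□(q ∧ p) → □(q ∧ p)) ∨ □¬(¬q ∨ ¬p)), w0
2. ¬(◇□(q ∧ p) → □(q ∧ p)), w0   [¬∨-rule on 1]
3. ¬□¬(¬q ∨ ¬p), w0   [¬∨-rule on 1]
4. ◇□(q ∧ p), w0   [¬→-rule on 2]
5. ¬□(q ∧ p), w0   [¬→-rule on 2]
6. ¬q ∨ ¬p, w1   [¬□-rule on 3: fresh world w1, w0Rw1]
7. ¬p, w1   [∨-rule on 6 (branches; this branch)]
8. □(q ∧ p), w2   [◇-rule on 4: fresh world w2, w0Rw2]
9. q ∧ p, w2   [□-rule on 8 via w2Rw2]
10. q, w2   [∧-rule on 9]
11. p, w2   [∧-rule on 9]
12. ¬(q ∧ p), w3   [¬□-rule on 5: fresh world w3, w0Rw3]
13. ¬p, w3   [¬∧-rule on 12 (branches; this branch)]
Accessibility: w0Rw0, w0Rw1, w0Rw2, w0Rw3, w1Rw1, w2Rw2, w3Rw3
Complete open branch: countermodel on an S4-frame, so not valid in S4, nor in K, T (the same frame is also a K-frame and a T-frame).
S5-tableau for the negation ¬((◇□(q ∧ p) → □(q ∧ p)) ∨ □¬(¬q ∨ ¬p)):
1. ¬((◇□(q ∧ p) → □(q ∧ p)) ∨ □¬(¬q ∨ ¬p)), w0
2. ¬(◇□(q ∧ p) → □(q ∧ p)), w0   [¬∨-rule on 1]
3. ¬□¬(¬q ∨ ¬p), w0   [¬∨-rule on 1]
4. ◇□(q ∧ p), w0   [¬→-rule on 2]
5. ¬□(q ∧ p), w0   [¬→-rule on 2]
6. ¬q ∨ ¬p, w1   [¬□-rule on 3: fresh world w1, w0Rw1]
7. ¬p, w1   [∨-rule on 6 (branches; this branch)]
8. □(q ∧ p), w2   [◇-rule on 4: fresh world w2, w0Rw2]
9. q ∧ p, w0   [□-rule on 8 via w2Rw0]
10. q, w0   [∧-rule on 9]
11. p, w0   [∧-rule on 9]
12. q ∧ p, w1   [□-rule on 8 via w2Rw1]
13. q, w1   [∧-rule on 12]
14. p, w1   [∧-rule on 12]
Accessibility: w0Rw0, w0Rw1, w0Rw2, w1Rw0, w1Rw1, w1Rw2, w2Rw0, w2Rw1, w2Rw2
Branch closes: p and ¬p both at w1.
Every branch closes (one shown): valid in S5.

S5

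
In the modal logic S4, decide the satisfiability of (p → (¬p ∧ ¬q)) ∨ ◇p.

1. (p → (¬p ∧ ¬q)) ∨ ◇p, 0
2. ◇p, 0
3. p, 1
Accessibility: 0R0, 0R1, 1R1

Satisfiable (open branch found)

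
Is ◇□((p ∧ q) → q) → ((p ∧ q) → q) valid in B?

Tableau for the negation ¬(◇□((p ∧ q) → q) → ((p ∧ q) → q)):
1. ¬(◇□((p ∧ q) → q) → ((p ∧ q) → q)), 0
2. ◇□((p ∧ q) → q), 0
3. ¬((p ∧ q) → q), 0
4. p ∧ q, 0
5. ¬q, 0
6. p, 0
7. q, 0
Accessibility: 0R0
Branch closes: q and ¬q both at 0.
All branches of the negation close; one closing branch shown above.

Valid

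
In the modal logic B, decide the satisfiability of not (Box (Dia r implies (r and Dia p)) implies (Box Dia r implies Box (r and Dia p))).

Unsatisfiable (every branch closes)

1. not (Box (Dia r implies (r and Dia p)) implies (Box Dia r implies Box (r and Dia p))), w0
2. Box (Dia r implies (r and Dia p)), w0
3. not (Box Dia r implies Box (r and Dia p)), w0
4. Box Dia r, w0
5. not Box (r and Dia p), w0
6. Dia r implies (r and Dia p), w0
7. Dia r, w0
8. r and Dia p, w0
9. r, w0
10. Dia p, w0
11. not (r and Dia p), w1
12. Dia r implies (r and Dia p), w1
13. Dia r, w1
14. not Dia p, w1
15. not p, w0
16. not p, w1
17. r and Dia p, w1
18. r, w1
19. Dia p, w1
20. r, w2
21. Dia r implies (r and Dia p), w2
22. Dia r, w2
23. r and Dia p, w2
24. Dia p, w2
25. p, w3
26. Dia r implies (r and Dia p), w3
27. Dia r, w3
28. r and Dia p, w3
29. r, w3
30. Dia p, w3
31. r, w4
32. not p, w4
33. p, w5
34. not p, w5
Accessibility: w0Rw0, w0Rw1, w0Rw2, w0Rw3, w1Rw0, w1Rw1, w1Rw4, w1Rw5, w2Rw0, w2Rw2, w3Rw0, w3Rw3, w4Rw1, w4Rw4, w5Rw1, w5Rw5
Branch closes: p and not p both at w5.
(One branch shown.) All branches close.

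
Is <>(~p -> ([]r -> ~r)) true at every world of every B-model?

Tableau for the negation ~<>(~p -> ([]r -> ~r)):
1. ~<>(~p -> ([]r -> ~r)), u
2. ~(~p -> ([]r -> ~r)), u
3. ~p, u
4. ~([]r -> ~r), u
5. []r, u
6. r, u
Accessibility: uRu
The negation has an open branch (countermodel exists).

Not valid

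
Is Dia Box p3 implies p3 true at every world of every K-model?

Tableau for the negation not (Dia Box p3 implies p3):
1. not (Dia Box p3 implies p3), u
2. Dia Box p3, u
3. not p3, u
4. Box p3, v
Accessibility: uRv
The negation has an open branch (countermodel exists).

Invalid (countermodel exists)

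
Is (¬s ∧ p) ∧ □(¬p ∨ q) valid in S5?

Tableau for the negation ¬((¬s ∧ p) ∧ □(¬p ∨ q)):
1. ¬((¬s ∧ p) ∧ □(¬p ∨ q)), 0
2. ¬□(¬p ∨ q), 0
3. ¬(¬p ∨ q), 1
4. p, 1
5. ¬q, 1
Accessibility: 0R0, 0R1, 1R0, 1R1
The negation has an open branch (countermodel exists).

Invalid (countermodel exists)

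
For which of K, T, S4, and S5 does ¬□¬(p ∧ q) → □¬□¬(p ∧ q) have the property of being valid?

S5

S5-tableau for the negation ¬(¬□¬(p ∧ q) → □¬□¬(p ∧ q)):
1. ¬(¬□¬(p ∧ q) → □¬□¬(p ∧ q)), u
2. ¬□¬(p ∧ q), u
3. ¬□¬□¬(p ∧ q), u
4. p ∧ q, v
5. p, v
6. q, v
7. □¬(p ∧ q), w
8. ¬(p ∧ q), u
9. ¬(p ∧ q), v
10. ¬(p ∧ q), w
11. ¬q, u
12. ¬q, v
Accessibility: uRu, uRv, uRw, vRu, vRv, vRw, wRu, wRv, wRw
Branch closes: q and ¬q both at v.
Every branch closes (one shown): valid in S5.
S4-tableau for the negation ¬(¬□¬(p ∧ q) → □¬□¬(p ∧ q)):
1. ¬(¬□¬(p ∧ q) → □¬□¬(p ∧ q)), u
2. ¬□¬(p ∧ q), u
3. ¬□¬□¬(p ∧ q), u
4. p ∧ q, v
5. p, v
6. q, v
7. □¬(p ∧ q), w
8. ¬(p ∧ q), w
9. ¬q, w
Accessibility: uRu, uRv, uRw, vRv, wRw
Complete open branch: countermodel on an S4-frame, so not valid in S4, nor in K, T (the same frame is also a K-frame and a T-frame).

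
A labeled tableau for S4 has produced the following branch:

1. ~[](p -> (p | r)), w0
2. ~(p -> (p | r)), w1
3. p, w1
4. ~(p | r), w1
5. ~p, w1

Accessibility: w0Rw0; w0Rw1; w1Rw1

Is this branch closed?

Yes, closed

Both p and ~p appear at w1.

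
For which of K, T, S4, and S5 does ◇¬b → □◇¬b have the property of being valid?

S5

S4-tableau for the negation ¬(◇¬b → □◇¬b):
1. ¬(◇¬b → □◇¬b), w0
2. ◇¬b, w0
3. ¬□◇¬b, w0
4. ¬b, w1
5. ¬◇¬b, w2
6. b, w2
Accessibility: w0Rw0, w0Rw1, w0Rw2, w1Rw1, w2Rw2
Complete open branch: countermodel on an S4-frame, so not valid in S4, nor in K, T (the same frame is also a K-frame and a T-frame).
S5-tableau for the negation ¬(◇¬b → □◇¬b):
1. ¬(◇¬b → □◇¬b), w0
2. ◇¬b, w0
3. ¬□◇¬b, w0
4. ¬b, w1
5. ¬◇¬b, w2
6. b, w0
7. b, w1
Accessibility: w0Rw0, w0Rw1, w0Rw2, w1Rw0, w1Rw1, w1Rw2, w2Rw0, w2Rw1, w2Rw2
Branch closes: b and ¬b both at w1.
Every branch closes (one shown): valid in S5.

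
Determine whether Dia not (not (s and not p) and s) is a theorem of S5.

Tableau for the negation not Dia not (not (s and not p) and s):
1. not Dia not (not (s and not p) and s), u
2. not (s and not p) and s, u
3. not (s and not p), u
4. s, u
5. p, u
Accessibility: uRu
The negation has an open branch (countermodel exists).

Invalid (countermodel exists)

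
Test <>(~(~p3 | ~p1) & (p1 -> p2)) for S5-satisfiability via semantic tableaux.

Satisfiable (open branch found)

1. <>(~(~p3 | ~p1) & (p1 -> p2)), 0
2. ~(~p3 | ~p1) & (p1 -> p2), 1   [<>-rule on 1: fresh world 1, 0R1]
3. ~(~p3 | ~p1), 1   [&-rule on 2]
4. p1 -> p2, 1   [&-rule on 2]
5. p3, 1   [~|-rule on 3]
6. p1, 1   [~|-rule on 3]
7. p2, 1   [->-rule on 4 (branches; this branch)]
Accessibility: 0R0, 0R1, 1R0, 1R1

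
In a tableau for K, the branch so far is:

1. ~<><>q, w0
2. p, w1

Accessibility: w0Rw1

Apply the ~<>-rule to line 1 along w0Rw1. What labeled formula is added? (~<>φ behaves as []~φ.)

~<>φ behaves as []~φ: propagate the negated body to each accessible world.

~<>q, w1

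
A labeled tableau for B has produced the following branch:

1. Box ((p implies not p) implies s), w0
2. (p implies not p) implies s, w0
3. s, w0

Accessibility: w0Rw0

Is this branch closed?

No atom appears with both signs at the same world.

Not closed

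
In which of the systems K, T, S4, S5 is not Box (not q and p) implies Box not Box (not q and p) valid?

S5

S4-tableau for the negation not (not Box (not q and p) implies Box not Box (not q and p)):
1. not (not Box (not q and p) implies Box not Box (not q and p)), w0
2. not Box (not q and p), w0
3. not Box not Box (not q and p), w0
4. not (not q and p), w1
5. not p, w1
6. Box (not q and p), w2
7. not q and p, w2
8. not q, w2
9. p, w2
Accessibility: w0Rw0, w0Rw1, w0Rw2, w1Rw1, w2Rw2
Complete open branch: countermodel on an S4-frame, so not valid in S4, nor in K, T (the same frame is also a K-frame and a T-frame).
S5-tableau for the negation not (not Box (not q and p) implies Box not Box (not q and p)):
1. not (not Box (not q and p) implies Box not Box (not q and p)), w0
2. not Box (not q and p), w0
3. not Box not Box (not q and p), w0
4. not (not q and p), w1
5. not p, w1
6. Box (not q and p), w2
7. not q and p, w0
8. not q, w0
9. p, w0
10. not q and p, w1
11. not q, w1
12. p, w1
Accessibility: w0Rw0, w0Rw1, w0Rw2, w1Rw0, w1Rw1, w1Rw2, w2Rw0, w2Rw1, w2Rw2
Branch closes: p and not p both at w1.
Every branch closes (one shown): valid in S5.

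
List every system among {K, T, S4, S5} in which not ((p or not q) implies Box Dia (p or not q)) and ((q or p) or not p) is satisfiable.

S4-tableau for the formula:
1. not ((p or not q) implies Box Dia (p or not q)) and ((q or p) or not p), u
2. not ((p or not q) implies Box Dia (p or not q)), u   [and-rule on 1]
3. (q or p) or not p, u   [and-rule on 1]
4. p or not q, u   [neg-implies-rule on 2]
5. not Box Dia (p or not q), u   [neg-implies-rule on 2]
6. not p, u   [or-rule on 3 (branches; this branch)]
7. not q, u   [or-rule on 4 (branches; this branch)]
8. not Dia (p or not q), v   [neg-Box-rule on 5: fresh world v, uRv]
9. not (p or not q), v   [neg-Dia-rule on 8 via vRv]
10. not p, v   [neg-or-rule on 9]
11. q, v   [neg-or-rule on 9]
Accessibility: uRu, uRv, vRv
Complete open branch: satisfiable in S4, hence also in K, T (this S4-model is also a K-model and a T-model).
S5-tableau for the formula:
1. not ((p or not q) implies Box Dia (p or not q)) and ((q or p) or not p), u
2. not ((p or not q) implies Box Dia (p or not q)), u   [and-rule on 1]
3. (q or p) or not p, u   [and-rule on 1]
4. p or not q, u   [neg-implies-rule on 2]
5. not Box Dia (p or not q), u   [neg-implies-rule on 2]
6. q or p, u   [or-rule on 3 (branches; this branch)]
7. not q, u   [or-rule on 4 (branches; this branch)]
8. p, u   [or-rule on 6 (branches; this branch)]
9. not Dia (p or not q), v   [neg-Box-rule on 5: fresh world v, uRv]
10. not (p or not q), u   [neg-Dia-rule on 9 via vRu]
11. not p, u   [neg-or-rule on 10]
12. q, u   [neg-or-rule on 10]
Accessibility: uRu, uRv, vRu, vRv
Branch closes: p and not p both at u.
Every branch closes (one shown): unsatisfiable in S5.

K, T, S4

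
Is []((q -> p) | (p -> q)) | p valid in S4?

Yes, valid

Tableau for the negation ~([]((q -> p) | (p -> q)) | p):
1. ~([]((q -> p) | (p -> q)) | p), w0
2. ~[]((q -> p) | (p -> q)), w0
3. ~p, w0
4. ~((q -> p) | (p -> q)), w1
5. ~(q -> p), w1
6. ~(p -> q), w1
7. q, w1
8. ~p, w1
9. p, w1
10. ~q, w1
Accessibility: w0Rw0, w0Rw1, w1Rw1
Branch closes: p and ~p both at w1.
Every branch of the negation's tableau closes; the branch above is one of them.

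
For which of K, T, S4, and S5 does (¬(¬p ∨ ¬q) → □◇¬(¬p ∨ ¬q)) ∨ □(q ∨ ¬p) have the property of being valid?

S5

S4-tableau for the negation ¬((¬(¬p ∨ ¬q) → □◇¬(¬p ∨ ¬q)) ∨ □(q ∨ ¬p)):
1. ¬((¬(¬p ∨ ¬q) → □◇¬(¬p ∨ ¬q)) ∨ □(q ∨ ¬p)), 0
2. ¬(¬(¬p ∨ ¬q) → □◇¬(¬p ∨ ¬q)), 0
3. ¬□(q ∨ ¬p), 0
4. ¬(¬p ∨ ¬q), 0
5. ¬□◇¬(¬p ∨ ¬q), 0
6. p, 0
7. q, 0
8. ¬(q ∨ ¬p), 1
9. ¬q, 1
10. p, 1
11. ¬◇¬(¬p ∨ ¬q), 2
12. ¬p ∨ ¬q, 2
13. ¬q, 2
Accessibility: 0R0, 0R1, 0R2, 1R1, 2R2
Complete open branch: countermodel on an S4-frame, so not valid in S4, nor in K, T (the same frame is also a K-frame and a T-frame).
S5-tableau for the negation ¬((¬(¬p ∨ ¬q) → □◇¬(¬p ∨ ¬q)) ∨ □(q ∨ ¬p)):
1. ¬((¬(¬p ∨ ¬q) → □◇¬(¬p ∨ ¬q)) ∨ □(q ∨ ¬p)), 0
2. ¬(¬(¬p ∨ ¬q) → □◇¬(¬p ∨ ¬q)), 0
3. ¬□(q ∨ ¬p), 0
4. ¬(¬p ∨ ¬q), 0
5. ¬□◇¬(¬p ∨ ¬q), 0
6. p, 0
7. q, 0
8. ¬(q ∨ ¬p), 1
9. ¬q, 1
10. p, 1
11. ¬◇¬(¬p ∨ ¬q), 2
12. ¬p ∨ ¬q, 0
13. ¬p ∨ ¬q, 1
14. ¬p ∨ ¬q, 2
15. ¬q, 0
Accessibility: 0R0, 0R1, 0R2, 1R0, 1R1, 1R2, 2R0, 2R1, 2R2
Branch closes: q and ¬q both at 0.
Every branch closes (one shown): valid in S5.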